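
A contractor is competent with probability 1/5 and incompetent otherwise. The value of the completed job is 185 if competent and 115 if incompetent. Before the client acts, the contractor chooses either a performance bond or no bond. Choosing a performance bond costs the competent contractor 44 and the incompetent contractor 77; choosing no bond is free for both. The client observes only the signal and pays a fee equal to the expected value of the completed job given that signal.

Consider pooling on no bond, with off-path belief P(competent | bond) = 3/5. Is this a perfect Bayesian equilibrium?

Yes

On the equilibrium path (no bond) the client holds the prior 1/5 and pays 1/5·185 + 4/5·115 = 129. Off-path (bond) belief 3/5 gives 3/5·185 + 2/5·115 = 157.
Competent: no bond gives 129 − 0 = 129; bond gives 157 − 44 = 113. Stays. ✓
Incompetent: no bond gives 129 − 0 = 129; bond gives 157 − 77 = 80. Stays. ✓
Beliefs are Bayes-consistent on-path and both types best-respond.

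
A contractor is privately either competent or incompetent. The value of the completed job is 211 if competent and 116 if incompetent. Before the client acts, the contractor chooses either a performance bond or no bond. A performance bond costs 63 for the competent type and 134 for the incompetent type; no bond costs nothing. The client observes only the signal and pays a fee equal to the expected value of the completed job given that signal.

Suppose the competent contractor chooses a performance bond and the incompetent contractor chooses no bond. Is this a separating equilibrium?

If types separate, bond earns payment 211 and no bond earns 116.
Competent: bond gives 211 − 63 = 148; no bond gives 116 − 0 = 116. No deviation. ✓
Incompetent: no bond gives 116 − 0 = 116; bond gives 211 − 134 = 77. No deviation. ✓
Both incentive constraints hold.

Yes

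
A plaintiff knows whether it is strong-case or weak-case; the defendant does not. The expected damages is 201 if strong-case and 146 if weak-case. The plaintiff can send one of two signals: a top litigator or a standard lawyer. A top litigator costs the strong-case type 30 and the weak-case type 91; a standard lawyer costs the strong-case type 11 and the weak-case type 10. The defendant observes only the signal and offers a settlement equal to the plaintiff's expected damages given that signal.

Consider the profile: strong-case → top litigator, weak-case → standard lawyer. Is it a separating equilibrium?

Under separation the defendant infers type exactly: top litigator → strong-case (pays 201), standard lawyer → weak-case (pays 146).
Strong-case: top litigator gives 201 − 30 = 171; standard lawyer gives 146 − 11 = 135. No deviation. ✓
Weak-case: standard lawyer gives 146 − 10 = 136; top litigator gives 201 − 91 = 110. No deviation. ✓
Both incentive constraints hold.

Yes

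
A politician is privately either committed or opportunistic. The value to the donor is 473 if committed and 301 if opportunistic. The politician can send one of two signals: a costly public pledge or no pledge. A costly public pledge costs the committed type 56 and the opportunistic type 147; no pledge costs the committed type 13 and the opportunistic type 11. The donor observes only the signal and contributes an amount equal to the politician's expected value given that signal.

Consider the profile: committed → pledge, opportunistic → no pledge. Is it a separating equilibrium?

No

Under separation the donor infers type exactly: pledge → committed (pays 473), no pledge → opportunistic (pays 301).
Committed: pledge gives 473 − 56 = 417; no pledge gives 301 − 13 = 288. No deviation. ✓
Opportunistic: no pledge gives 301 − 11 = 290; pledge gives 473 − 147 = 326. Would deviate. ✗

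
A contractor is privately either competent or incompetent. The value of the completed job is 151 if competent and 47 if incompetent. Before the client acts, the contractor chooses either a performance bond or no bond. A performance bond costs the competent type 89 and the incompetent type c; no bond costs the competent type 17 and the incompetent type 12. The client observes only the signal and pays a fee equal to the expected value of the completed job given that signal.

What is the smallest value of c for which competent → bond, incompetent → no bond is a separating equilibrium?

116

Under separation: bond → competent (pays 151); no bond → incompetent (pays 47).
Competent: 151 − 89 = 62 ≥ 47 − 17 = 30. Holds regardless of c. ✓
Incompetent: 47 − 12 ≥ 151 − c, so c ≥ 151 − 35 = 116.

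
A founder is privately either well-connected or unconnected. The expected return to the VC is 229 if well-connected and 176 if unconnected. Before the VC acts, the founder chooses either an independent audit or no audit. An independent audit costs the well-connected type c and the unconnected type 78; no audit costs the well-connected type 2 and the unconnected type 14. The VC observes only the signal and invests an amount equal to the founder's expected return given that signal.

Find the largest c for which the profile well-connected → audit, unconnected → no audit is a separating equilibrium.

55

Under separation: audit → well-connected (pays 229); no audit → unconnected (pays 176).
Unconnected: 176 − 14 = 162 ≥ 229 − 78 = 151. Holds regardless of c. ✓
Well-connected: 229 − c ≥ 176 − 2, so c ≤ 229 − 174 = 55.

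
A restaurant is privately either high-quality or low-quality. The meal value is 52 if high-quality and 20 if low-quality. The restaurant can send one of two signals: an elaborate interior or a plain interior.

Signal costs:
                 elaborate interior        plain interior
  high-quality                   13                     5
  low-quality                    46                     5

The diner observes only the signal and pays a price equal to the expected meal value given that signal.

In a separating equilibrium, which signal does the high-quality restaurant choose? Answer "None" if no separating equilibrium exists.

elaborate interior

Try high-quality → elaborate interior, low-quality → plain interior:
  Under separation the diner infers type exactly: elaborate interior → high-quality (pays 52), plain interior → low-quality (pays 20).
  High-quality: elaborate interior gives 52 − 13 = 39; plain interior gives 20 − 5 = 15. No deviation. ✓
  Low-quality: plain interior gives 20 − 5 = 15; elaborate interior gives 52 − 46 = 6. No deviation. ✓
Both hold — the high-quality type sends elaborate interior.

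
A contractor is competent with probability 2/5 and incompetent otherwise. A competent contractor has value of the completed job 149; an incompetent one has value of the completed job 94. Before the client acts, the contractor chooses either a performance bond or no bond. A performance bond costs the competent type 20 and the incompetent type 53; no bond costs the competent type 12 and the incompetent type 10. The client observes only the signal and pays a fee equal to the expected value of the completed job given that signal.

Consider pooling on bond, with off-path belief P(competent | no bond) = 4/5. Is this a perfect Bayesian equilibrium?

No

At the pooled signal (bond) the client holds the prior 2/5 and pays 2/5·149 + 3/5·94 = 116. Off-path (no bond) belief 4/5 gives 4/5·149 + 1/5·94 = 138.
Competent: bond gives 116 − 20 = 96; no bond gives 138 − 12 = 126. Deviates. ✗
Incompetent: bond gives 116 − 53 = 63; no bond gives 138 − 10 = 128. Deviates. ✗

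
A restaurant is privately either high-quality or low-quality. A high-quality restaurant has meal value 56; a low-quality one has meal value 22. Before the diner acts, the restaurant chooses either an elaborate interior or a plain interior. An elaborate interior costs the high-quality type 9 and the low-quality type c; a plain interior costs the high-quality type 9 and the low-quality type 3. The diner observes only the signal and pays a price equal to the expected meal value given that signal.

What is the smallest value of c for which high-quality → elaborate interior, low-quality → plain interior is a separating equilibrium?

37

Under separation: elaborate interior → high-quality (pays 56); plain interior → low-quality (pays 22).
High-quality: 56 − 9 = 47 ≥ 22 − 9 = 13. Holds regardless of c. ✓
Low-quality: 22 − 3 ≥ 56 − c, so c ≥ 56 − 19 = 37.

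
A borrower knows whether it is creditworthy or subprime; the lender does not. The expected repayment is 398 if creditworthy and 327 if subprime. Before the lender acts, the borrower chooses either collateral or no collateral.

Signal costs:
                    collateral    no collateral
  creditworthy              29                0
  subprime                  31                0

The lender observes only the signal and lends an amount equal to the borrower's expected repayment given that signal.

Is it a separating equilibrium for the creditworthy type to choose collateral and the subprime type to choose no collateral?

No

Under separation the lender infers type exactly: collateral → creditworthy (pays 398), no collateral → subprime (pays 327).
Creditworthy: collateral gives 398 − 29 = 369; no collateral gives 327 − 0 = 327. No deviation. ✓
Subprime: no collateral gives 327 − 0 = 327; collateral gives 398 − 31 = 367. Would deviate. ✗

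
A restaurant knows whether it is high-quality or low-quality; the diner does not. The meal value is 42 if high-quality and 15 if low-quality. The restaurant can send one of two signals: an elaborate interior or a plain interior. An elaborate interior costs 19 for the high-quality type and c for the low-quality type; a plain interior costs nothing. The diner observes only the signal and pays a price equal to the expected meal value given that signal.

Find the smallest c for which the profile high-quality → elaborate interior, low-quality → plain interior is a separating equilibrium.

Under separation: elaborate interior → high-quality (pays 42); plain interior → low-quality (pays 15).
High-quality: 42 − 19 = 23 ≥ 15 − 0 = 15. Holds regardless of c. ✓
Low-quality: 15 − 0 ≥ 42 − c, so c ≥ 42 − 15 = 27.

27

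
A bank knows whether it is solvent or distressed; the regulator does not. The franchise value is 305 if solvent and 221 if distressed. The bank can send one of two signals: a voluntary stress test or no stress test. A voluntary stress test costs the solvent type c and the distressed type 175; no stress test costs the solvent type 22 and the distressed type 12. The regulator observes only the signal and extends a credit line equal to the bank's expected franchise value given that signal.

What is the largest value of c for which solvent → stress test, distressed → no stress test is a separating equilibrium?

106

Under separation: stress test → solvent (pays 305); no stress test → distressed (pays 221).
Distressed: 221 − 12 = 209 ≥ 305 − 175 = 130. Holds regardless of c. ✓
Solvent: 305 − c ≥ 221 − 22, so c ≤ 305 − 199 = 106.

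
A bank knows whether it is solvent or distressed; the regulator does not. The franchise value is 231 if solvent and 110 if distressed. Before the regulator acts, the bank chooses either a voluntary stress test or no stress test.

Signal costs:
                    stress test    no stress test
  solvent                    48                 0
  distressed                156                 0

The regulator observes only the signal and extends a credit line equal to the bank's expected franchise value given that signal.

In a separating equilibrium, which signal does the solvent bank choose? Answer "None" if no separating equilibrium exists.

Try solvent → stress test, distressed → no stress test:
  If types separate, stress test earns payment 231 and no stress test earns 110.
  Solvent: stress test gives 231 − 48 = 183; no stress test gives 110 − 0 = 110. No deviation. ✓
  Distressed: no stress test gives 110 − 0 = 110; stress test gives 231 − 156 = 75. No deviation. ✓
Both hold — the solvent type sends stress test.

stress test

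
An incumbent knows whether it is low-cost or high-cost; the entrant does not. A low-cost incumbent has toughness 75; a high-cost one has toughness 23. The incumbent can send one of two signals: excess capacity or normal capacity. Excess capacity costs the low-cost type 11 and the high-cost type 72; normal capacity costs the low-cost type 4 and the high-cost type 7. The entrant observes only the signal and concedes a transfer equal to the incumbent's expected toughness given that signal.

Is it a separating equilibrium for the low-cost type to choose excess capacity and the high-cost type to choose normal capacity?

If types separate, excess capacity earns payment 75 and normal capacity earns 23.
Low-cost: excess capacity gives 75 − 11 = 64; normal capacity gives 23 − 4 = 19. No deviation. ✓
High-cost: normal capacity gives 23 − 7 = 16; excess capacity gives 75 − 72 = 3. No deviation. ✓
Neither type gains from mimicking the other.

Yes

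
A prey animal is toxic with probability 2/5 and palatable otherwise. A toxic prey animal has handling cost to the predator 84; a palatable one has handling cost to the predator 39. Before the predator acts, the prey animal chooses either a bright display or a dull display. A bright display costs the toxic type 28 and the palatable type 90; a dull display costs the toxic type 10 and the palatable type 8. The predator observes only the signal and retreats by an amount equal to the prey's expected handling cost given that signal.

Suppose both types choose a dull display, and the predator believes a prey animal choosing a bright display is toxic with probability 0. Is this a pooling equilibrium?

Yes

On the equilibrium path (dull display) the predator holds the prior 2/5 and pays 2/5·84 + 3/5·39 = 57. Off-path (bright display) belief 0 gives 0·84 + 1·39 = 39.
Toxic: dull display gives 57 − 10 = 47; bright display gives 39 − 28 = 11. Stays. ✓
Palatable: dull display gives 57 − 8 = 49; bright display gives 39 − 90 = -51. Stays. ✓
Beliefs are Bayes-consistent on-path and both types best-respond.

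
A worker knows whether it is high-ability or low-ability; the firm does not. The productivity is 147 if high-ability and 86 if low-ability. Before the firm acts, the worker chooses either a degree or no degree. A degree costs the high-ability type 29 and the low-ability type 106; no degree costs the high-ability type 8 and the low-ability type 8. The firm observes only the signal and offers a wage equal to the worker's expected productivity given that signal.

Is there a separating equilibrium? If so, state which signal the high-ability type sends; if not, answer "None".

degree

Try high-ability → degree, low-ability → no degree:
  Under separation the firm infers type exactly: degree → high-ability (pays 147), no degree → low-ability (pays 86).
  High-ability: degree gives 147 − 29 = 118; no degree gives 86 − 8 = 78. No deviation. ✓
  Low-ability: no degree gives 86 − 8 = 78; degree gives 147 − 106 = 41. No deviation. ✓
Both hold — the high-ability type sends degree.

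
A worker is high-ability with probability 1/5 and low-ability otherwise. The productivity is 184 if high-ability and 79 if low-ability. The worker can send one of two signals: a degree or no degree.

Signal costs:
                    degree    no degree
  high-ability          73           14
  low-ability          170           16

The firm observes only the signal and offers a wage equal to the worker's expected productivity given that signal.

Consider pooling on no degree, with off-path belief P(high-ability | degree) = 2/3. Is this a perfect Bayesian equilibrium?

Yes

At the pooled signal (no degree) the firm holds the prior 1/5 and pays 1/5·184 + 4/5·79 = 100. Off-path (degree) belief 2/3 gives 2/3·184 + 1/3·79 = 149.
High-ability: no degree gives 100 − 14 = 86; degree gives 149 − 73 = 76. Stays. ✓
Low-ability: no degree gives 100 − 16 = 84; degree gives 149 − 170 = -21. Stays. ✓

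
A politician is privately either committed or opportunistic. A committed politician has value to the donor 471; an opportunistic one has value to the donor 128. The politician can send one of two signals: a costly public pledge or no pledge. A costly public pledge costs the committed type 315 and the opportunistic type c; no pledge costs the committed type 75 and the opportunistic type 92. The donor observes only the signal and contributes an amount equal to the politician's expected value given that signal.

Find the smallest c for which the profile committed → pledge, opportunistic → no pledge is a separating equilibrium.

Under separation: pledge → committed (pays 471); no pledge → opportunistic (pays 128).
Committed: 471 − 315 = 156 ≥ 128 − 75 = 53. Holds regardless of c. ✓
Opportunistic: 128 − 92 ≥ 471 − c, so c ≥ 471 − 36 = 435.

435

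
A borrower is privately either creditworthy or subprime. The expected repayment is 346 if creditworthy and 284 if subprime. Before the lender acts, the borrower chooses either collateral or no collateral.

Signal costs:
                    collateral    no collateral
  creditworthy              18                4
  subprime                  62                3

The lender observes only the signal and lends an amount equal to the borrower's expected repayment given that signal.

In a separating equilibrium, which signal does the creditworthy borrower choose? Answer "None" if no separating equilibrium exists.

None

Try creditworthy → collateral, subprime → no collateral:
  If types separate, collateral earns payment 346 and no collateral earns 284.
  Creditworthy: collateral gives 346 − 18 = 328; no collateral gives 284 − 4 = 280. No deviation. ✓
  Subprime: no collateral gives 284 − 3 = 281; collateral gives 346 − 62 = 284. Would deviate. ✗
Try creditworthy → no collateral, subprime → collateral:
  If types separate, no collateral earns payment 346 and collateral earns 284.
  Creditworthy: no collateral gives 346 − 4 = 342; collateral gives 284 − 18 = 266. No deviation. ✓
  Subprime: collateral gives 284 − 62 = 222; no collateral gives 346 − 3 = 343. Would deviate. ✗
Neither assignment is incentive-compatible.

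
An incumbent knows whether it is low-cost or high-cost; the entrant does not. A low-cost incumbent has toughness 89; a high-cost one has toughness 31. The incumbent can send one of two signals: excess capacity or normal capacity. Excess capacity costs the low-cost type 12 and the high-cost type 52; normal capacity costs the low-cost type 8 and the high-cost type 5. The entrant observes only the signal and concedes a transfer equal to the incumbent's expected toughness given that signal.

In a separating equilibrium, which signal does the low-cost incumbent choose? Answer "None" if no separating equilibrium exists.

Try low-cost → excess capacity, high-cost → normal capacity:
  Under separation the entrant infers type exactly: excess capacity → low-cost (pays 89), normal capacity → high-cost (pays 31).
  Low-cost: excess capacity gives 89 − 12 = 77; normal capacity gives 31 − 8 = 23. No deviation. ✓
  High-cost: normal capacity gives 31 − 5 = 26; excess capacity gives 89 − 52 = 37. Would deviate. ✗
Try low-cost → normal capacity, high-cost → excess capacity:
  Under separation the entrant infers type exactly: normal capacity → low-cost (pays 89), excess capacity → high-cost (pays 31).
  Low-cost: normal capacity gives 89 − 8 = 81; excess capacity gives 31 − 12 = 19. No deviation. ✓
  High-cost: excess capacity gives 31 − 52 = -21; normal capacity gives 89 − 5 = 84. Would deviate. ✗
Neither assignment is incentive-compatible.

None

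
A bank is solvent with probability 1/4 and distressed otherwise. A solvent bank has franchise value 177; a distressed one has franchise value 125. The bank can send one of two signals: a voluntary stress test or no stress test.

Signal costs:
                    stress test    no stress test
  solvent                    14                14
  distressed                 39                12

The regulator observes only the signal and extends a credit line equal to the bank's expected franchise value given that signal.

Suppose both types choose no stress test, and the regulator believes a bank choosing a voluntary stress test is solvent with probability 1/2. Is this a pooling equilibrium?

At the pooled signal (no stress test) the regulator holds the prior 1/4 and pays 1/4·177 + 3/4·125 = 138. Off-path (stress test) belief 1/2 gives 1/2·177 + 1/2·125 = 151.
Solvent: no stress test gives 138 − 14 = 124; stress test gives 151 − 14 = 137. Deviates. ✗
Distressed: no stress test gives 138 − 12 = 126; stress test gives 151 − 39 = 112. Stays. ✓

No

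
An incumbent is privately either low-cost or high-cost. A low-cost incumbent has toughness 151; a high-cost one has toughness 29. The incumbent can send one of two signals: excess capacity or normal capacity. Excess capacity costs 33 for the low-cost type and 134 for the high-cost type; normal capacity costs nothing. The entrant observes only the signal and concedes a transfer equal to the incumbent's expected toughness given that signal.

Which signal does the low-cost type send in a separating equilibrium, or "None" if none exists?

excess capacity

Try low-cost → excess capacity, high-cost → normal capacity:
  Under separation the entrant infers type exactly: excess capacity → low-cost (pays 151), normal capacity → high-cost (pays 29).
  Low-cost: excess capacity gives 151 − 33 = 118; normal capacity gives 29 − 0 = 29. No deviation. ✓
  High-cost: normal capacity gives 29 − 0 = 29; excess capacity gives 151 − 134 = 17. No deviation. ✓
Both hold — the low-cost type sends excess capacity.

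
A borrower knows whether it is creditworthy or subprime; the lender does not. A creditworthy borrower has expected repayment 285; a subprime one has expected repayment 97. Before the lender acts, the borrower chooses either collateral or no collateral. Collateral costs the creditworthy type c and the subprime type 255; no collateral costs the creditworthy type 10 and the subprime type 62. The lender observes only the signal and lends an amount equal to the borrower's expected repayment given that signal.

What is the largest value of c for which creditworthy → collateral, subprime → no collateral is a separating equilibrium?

198

Under separation: collateral → creditworthy (pays 285); no collateral → subprime (pays 97).
Subprime: 97 − 62 = 35 ≥ 285 − 255 = 30. Holds regardless of c. ✓
Creditworthy: 285 − c ≥ 97 − 10, so c ≤ 285 − 87 = 198.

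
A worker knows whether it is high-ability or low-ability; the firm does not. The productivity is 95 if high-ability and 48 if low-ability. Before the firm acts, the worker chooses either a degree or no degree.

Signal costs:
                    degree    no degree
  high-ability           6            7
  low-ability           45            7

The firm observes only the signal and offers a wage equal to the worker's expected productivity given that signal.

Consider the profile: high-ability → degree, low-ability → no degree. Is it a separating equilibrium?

If types separate, degree earns payment 95 and no degree earns 48.
High-ability: degree gives 95 − 6 = 89; no degree gives 48 − 7 = 41. No deviation. ✓
Low-ability: no degree gives 48 − 7 = 41; degree gives 95 − 45 = 50. Would deviate. ✗

No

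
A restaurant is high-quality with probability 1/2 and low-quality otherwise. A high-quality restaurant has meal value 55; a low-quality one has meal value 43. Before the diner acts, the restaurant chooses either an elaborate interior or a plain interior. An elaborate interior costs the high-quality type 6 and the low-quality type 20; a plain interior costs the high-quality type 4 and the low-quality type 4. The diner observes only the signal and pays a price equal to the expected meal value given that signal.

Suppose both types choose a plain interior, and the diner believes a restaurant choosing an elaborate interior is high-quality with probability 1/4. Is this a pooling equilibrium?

Yes

On the equilibrium path (plain interior) the diner holds the prior 1/2 and pays 1/2·55 + 1/2·43 = 49. Off-path (elaborate interior) belief 1/4 gives 1/4·55 + 3/4·43 = 46.
High-quality: plain interior gives 49 − 4 = 45; elaborate interior gives 46 − 6 = 40. Stays. ✓
Low-quality: plain interior gives 49 − 4 = 45; elaborate interior gives 46 − 20 = 26. Stays. ✓
Beliefs are Bayes-consistent on-path and both types best-respond.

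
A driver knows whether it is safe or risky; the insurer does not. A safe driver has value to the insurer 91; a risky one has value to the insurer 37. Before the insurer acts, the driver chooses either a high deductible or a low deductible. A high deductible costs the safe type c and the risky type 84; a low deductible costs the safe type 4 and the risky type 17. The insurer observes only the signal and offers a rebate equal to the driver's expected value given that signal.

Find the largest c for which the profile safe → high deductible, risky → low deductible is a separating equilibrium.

Under separation: high deductible → safe (pays 91); low deductible → risky (pays 37).
Risky: 37 − 17 = 20 ≥ 91 − 84 = 7. Holds regardless of c. ✓
Safe: 91 − c ≥ 37 − 4, so c ≤ 91 − 33 = 58.

58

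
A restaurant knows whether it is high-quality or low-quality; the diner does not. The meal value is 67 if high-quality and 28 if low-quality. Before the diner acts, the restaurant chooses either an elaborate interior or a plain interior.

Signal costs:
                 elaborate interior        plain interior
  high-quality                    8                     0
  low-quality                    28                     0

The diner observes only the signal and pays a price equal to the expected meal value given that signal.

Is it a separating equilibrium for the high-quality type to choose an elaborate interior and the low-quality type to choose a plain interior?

If types separate, elaborate interior earns payment 67 and plain interior earns 28.
High-quality: elaborate interior gives 67 − 8 = 59; plain interior gives 28 − 0 = 28. No deviation. ✓
Low-quality: plain interior gives 28 − 0 = 28; elaborate interior gives 67 − 28 = 39. Would deviate. ✗

No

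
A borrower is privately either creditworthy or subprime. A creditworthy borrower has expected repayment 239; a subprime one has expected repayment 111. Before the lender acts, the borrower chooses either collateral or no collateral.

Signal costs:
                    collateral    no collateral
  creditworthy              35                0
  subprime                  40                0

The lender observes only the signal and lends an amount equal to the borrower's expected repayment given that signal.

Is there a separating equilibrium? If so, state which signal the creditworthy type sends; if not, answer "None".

None

Try creditworthy → collateral, subprime → no collateral:
  Under separation the lender infers type exactly: collateral → creditworthy (pays 239), no collateral → subprime (pays 111).
  Creditworthy: collateral gives 239 − 35 = 204; no collateral gives 111 − 0 = 111. No deviation. ✓
  Subprime: no collateral gives 111 − 0 = 111; collateral gives 239 − 40 = 199. Would deviate. ✗
Try creditworthy → no collateral, subprime → collateral:
  Under separation the lender infers type exactly: no collateral → creditworthy (pays 239), collateral → subprime (pays 111).
  Creditworthy: no collateral gives 239 − 0 = 239; collateral gives 111 − 35 = 76. No deviation. ✓
  Subprime: collateral gives 111 − 40 = 71; no collateral gives 239 − 0 = 239. Would deviate. ✗
Neither assignment is incentive-compatible.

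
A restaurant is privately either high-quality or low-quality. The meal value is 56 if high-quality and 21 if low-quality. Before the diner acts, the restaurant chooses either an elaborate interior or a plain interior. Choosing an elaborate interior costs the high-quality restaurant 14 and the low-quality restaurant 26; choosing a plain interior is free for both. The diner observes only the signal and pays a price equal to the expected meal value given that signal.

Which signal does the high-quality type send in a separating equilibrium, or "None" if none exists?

None

Try high-quality → elaborate interior, low-quality → plain interior:
  If types separate, elaborate interior earns payment 56 and plain interior earns 21.
  High-quality: elaborate interior gives 56 − 14 = 42; plain interior gives 21 − 0 = 21. No deviation. ✓
  Low-quality: plain interior gives 21 − 0 = 21; elaborate interior gives 56 − 26 = 30. Would deviate. ✗
Try high-quality → plain interior, low-quality → elaborate interior:
  If types separate, plain interior earns payment 56 and elaborate interior earns 21.
  High-quality: plain interior gives 56 − 0 = 56; elaborate interior gives 21 − 14 = 7. No deviation. ✓
  Low-quality: elaborate interior gives 21 − 26 = -5; plain interior gives 56 − 0 = 56. Would deviate. ✗
Neither assignment is incentive-compatible.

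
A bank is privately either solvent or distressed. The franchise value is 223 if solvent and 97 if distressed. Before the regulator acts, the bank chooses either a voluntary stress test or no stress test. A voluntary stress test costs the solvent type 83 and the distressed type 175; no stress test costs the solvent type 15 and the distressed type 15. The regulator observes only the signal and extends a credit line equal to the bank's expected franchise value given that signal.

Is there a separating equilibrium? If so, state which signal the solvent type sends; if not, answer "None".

stress test

Try solvent → stress test, distressed → no stress test:
  Under separation the regulator infers type exactly: stress test → solvent (pays 223), no stress test → distressed (pays 97).
  Solvent: stress test gives 223 − 83 = 140; no stress test gives 97 − 15 = 82. No deviation. ✓
  Distressed: no stress test gives 97 − 15 = 82; stress test gives 223 − 175 = 48. No deviation. ✓
Both hold — the solvent type sends stress test.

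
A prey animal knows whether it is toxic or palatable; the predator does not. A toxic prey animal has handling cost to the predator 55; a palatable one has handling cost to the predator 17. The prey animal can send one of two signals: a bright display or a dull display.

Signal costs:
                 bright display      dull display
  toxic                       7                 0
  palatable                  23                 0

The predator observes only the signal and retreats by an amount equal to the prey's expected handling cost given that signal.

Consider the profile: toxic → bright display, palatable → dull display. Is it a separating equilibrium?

No

Under separation the predator infers type exactly: bright display → toxic (pays 55), dull display → palatable (pays 17).
Toxic: bright display gives 55 − 7 = 48; dull display gives 17 − 0 = 17. No deviation. ✓
Palatable: dull display gives 17 − 0 = 17; bright display gives 55 − 23 = 32. Would deviate. ✗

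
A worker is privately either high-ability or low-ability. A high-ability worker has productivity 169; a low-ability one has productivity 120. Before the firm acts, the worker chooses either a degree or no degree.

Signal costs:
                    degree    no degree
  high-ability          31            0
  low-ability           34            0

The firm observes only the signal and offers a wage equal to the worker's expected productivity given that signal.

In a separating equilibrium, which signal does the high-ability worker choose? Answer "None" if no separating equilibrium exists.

None

Try high-ability → degree, low-ability → no degree:
  If types separate, degree earns payment 169 and no degree earns 120.
  High-ability: degree gives 169 − 31 = 138; no degree gives 120 − 0 = 120. No deviation. ✓
  Low-ability: no degree gives 120 − 0 = 120; degree gives 169 − 34 = 135. Would deviate. ✗
Try high-ability → no degree, low-ability → degree:
  If types separate, no degree earns payment 169 and degree earns 120.
  High-ability: no degree gives 169 − 0 = 169; degree gives 120 − 31 = 89. No deviation. ✓
  Low-ability: degree gives 120 − 34 = 86; no degree gives 169 − 0 = 169. Would deviate. ✗
Neither assignment is incentive-compatible.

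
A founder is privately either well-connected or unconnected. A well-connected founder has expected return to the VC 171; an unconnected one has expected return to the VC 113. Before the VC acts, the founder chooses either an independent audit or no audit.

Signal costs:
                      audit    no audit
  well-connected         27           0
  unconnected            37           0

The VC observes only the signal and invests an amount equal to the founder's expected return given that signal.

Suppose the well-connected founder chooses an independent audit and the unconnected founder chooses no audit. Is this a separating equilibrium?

No

Under separation the VC infers type exactly: audit → well-connected (pays 171), no audit → unconnected (pays 113).
Well-connected: audit gives 171 − 27 = 144; no audit gives 113 − 0 = 113. No deviation. ✓
Unconnected: no audit gives 113 − 0 = 113; audit gives 171 − 37 = 134. Would deviate. ✗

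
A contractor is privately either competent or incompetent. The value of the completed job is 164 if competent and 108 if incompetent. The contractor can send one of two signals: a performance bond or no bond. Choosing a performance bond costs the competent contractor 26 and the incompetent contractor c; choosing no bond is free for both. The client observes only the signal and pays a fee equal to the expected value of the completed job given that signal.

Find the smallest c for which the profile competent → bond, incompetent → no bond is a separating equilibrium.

Under separation: bond → competent (pays 164); no bond → incompetent (pays 108).
Competent: 164 − 26 = 138 ≥ 108 − 0 = 108. Holds regardless of c. ✓
Incompetent: 108 − 0 ≥ 164 − c, so c ≥ 164 − 108 = 56.

56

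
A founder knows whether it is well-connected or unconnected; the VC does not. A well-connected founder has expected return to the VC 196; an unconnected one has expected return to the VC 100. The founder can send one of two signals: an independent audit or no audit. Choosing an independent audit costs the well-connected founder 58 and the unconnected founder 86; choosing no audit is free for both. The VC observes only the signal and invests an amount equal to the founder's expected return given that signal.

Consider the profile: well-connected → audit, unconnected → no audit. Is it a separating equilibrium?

If types separate, audit earns payment 196 and no audit earns 100.
Well-connected: audit gives 196 − 58 = 138; no audit gives 100 − 0 = 100. No deviation. ✓
Unconnected: no audit gives 100 − 0 = 100; audit gives 196 − 86 = 110. Would deviate. ✗

No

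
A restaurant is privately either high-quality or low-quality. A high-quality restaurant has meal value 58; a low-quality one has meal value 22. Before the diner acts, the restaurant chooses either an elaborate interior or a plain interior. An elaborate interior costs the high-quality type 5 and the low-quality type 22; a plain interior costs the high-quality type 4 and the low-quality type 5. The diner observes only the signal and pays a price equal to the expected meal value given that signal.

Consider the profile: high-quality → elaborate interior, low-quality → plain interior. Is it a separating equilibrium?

If types separate, elaborate interior earns payment 58 and plain interior earns 22.
High-quality: elaborate interior gives 58 − 5 = 53; plain interior gives 22 − 4 = 18. No deviation. ✓
Low-quality: plain interior gives 22 − 5 = 17; elaborate interior gives 58 − 22 = 36. Would deviate. ✗

No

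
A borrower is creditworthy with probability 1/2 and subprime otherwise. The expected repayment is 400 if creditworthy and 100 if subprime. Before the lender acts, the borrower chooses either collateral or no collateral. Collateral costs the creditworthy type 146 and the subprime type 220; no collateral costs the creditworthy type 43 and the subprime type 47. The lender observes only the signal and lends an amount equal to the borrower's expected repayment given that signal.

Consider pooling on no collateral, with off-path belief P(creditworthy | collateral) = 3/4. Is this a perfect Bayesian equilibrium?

At the pooled signal (no collateral) the lender holds the prior 1/2 and pays 1/2·400 + 1/2·100 = 250. Off-path (collateral) belief 3/4 gives 3/4·400 + 1/4·100 = 325.
Creditworthy: no collateral gives 250 − 43 = 207; collateral gives 325 − 146 = 179. Stays. ✓
Subprime: no collateral gives 250 − 47 = 203; collateral gives 325 − 220 = 105. Stays. ✓

Yes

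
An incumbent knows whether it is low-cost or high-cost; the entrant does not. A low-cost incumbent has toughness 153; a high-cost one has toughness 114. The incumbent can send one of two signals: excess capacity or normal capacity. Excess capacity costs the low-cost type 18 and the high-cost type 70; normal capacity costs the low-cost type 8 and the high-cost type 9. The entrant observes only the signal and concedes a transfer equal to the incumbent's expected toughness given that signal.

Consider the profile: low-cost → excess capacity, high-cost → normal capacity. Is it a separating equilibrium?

Under separation the entrant infers type exactly: excess capacity → low-cost (pays 153), normal capacity → high-cost (pays 114).
Low-cost: excess capacity gives 153 − 18 = 135; normal capacity gives 114 − 8 = 106. No deviation. ✓
High-cost: normal capacity gives 114 − 9 = 105; excess capacity gives 153 − 70 = 83. No deviation. ✓
Both incentive constraints hold.

Yes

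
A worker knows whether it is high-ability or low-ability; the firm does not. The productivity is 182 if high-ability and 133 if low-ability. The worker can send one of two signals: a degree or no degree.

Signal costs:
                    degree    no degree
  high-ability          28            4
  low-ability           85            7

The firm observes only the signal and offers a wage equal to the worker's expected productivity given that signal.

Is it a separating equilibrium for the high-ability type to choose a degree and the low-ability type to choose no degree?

If types separate, degree earns payment 182 and no degree earns 133.
High-ability: degree gives 182 − 28 = 154; no degree gives 133 − 4 = 129. No deviation. ✓
Low-ability: no degree gives 133 − 7 = 126; degree gives 182 − 85 = 97. No deviation. ✓
Both incentive constraints hold.

Yes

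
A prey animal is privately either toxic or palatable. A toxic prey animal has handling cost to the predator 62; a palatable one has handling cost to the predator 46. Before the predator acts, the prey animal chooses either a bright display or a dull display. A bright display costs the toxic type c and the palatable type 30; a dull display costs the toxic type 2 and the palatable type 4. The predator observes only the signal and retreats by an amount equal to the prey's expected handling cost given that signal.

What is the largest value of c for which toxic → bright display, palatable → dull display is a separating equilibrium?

Under separation: bright display → toxic (pays 62); dull display → palatable (pays 46).
Palatable: 46 − 4 = 42 ≥ 62 − 30 = 32. Holds regardless of c. ✓
Toxic: 62 − c ≥ 46 − 2, so c ≤ 62 − 44 = 18.

18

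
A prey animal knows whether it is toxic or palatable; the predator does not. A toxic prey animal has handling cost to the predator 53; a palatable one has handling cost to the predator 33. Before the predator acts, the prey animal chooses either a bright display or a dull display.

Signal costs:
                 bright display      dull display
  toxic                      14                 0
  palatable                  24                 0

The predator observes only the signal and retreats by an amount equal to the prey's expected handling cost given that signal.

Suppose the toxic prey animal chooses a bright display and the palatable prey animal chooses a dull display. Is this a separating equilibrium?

If types separate, bright display earns payment 53 and dull display earns 33.
Toxic: bright display gives 53 − 14 = 39; dull display gives 33 − 0 = 33. No deviation. ✓
Palatable: dull display gives 33 − 0 = 33; bright display gives 53 − 24 = 29. No deviation. ✓
Neither type gains from mimicking the other.

Yes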